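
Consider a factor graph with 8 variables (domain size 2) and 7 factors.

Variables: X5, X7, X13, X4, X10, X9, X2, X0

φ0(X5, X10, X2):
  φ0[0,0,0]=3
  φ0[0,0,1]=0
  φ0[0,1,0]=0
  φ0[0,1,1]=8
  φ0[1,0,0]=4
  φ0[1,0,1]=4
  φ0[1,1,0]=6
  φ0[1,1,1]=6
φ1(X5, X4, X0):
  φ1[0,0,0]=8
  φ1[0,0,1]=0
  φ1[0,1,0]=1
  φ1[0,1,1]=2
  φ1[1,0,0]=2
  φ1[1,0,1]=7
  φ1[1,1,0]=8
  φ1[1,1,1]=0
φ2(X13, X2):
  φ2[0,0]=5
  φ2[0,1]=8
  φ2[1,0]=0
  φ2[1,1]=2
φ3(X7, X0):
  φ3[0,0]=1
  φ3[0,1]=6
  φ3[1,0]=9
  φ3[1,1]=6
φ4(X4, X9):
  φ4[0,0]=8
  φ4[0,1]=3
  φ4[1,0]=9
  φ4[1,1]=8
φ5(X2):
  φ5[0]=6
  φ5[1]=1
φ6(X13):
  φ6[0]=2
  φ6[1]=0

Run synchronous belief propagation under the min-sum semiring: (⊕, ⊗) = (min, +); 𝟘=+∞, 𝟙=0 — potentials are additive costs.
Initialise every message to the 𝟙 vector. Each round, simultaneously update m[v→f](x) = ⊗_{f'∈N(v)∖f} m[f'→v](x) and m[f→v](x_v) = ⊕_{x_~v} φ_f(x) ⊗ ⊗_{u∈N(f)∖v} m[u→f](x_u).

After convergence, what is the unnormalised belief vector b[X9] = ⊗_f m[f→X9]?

init: all messages = 𝟙 over 2 values
r1 m[φ0→X5] = [0, 4]
r1 m[φ0→X10] = [0, 0]
r1 m[φ0→X2] = [0, 0]
r1 m[φ1→X5] = [0, 0]
r1 m[φ1→X4] = [0, 0]
r1 m[φ1→X0] = [1, 0]
r1 m[φ2→X13] = [5, 0]
r1 m[φ2→X2] = [0, 2]
r1 m[φ3→X7] = [1, 6]
r1 m[φ3→X0] = [1, 6]
r1 m[φ4→X4] = [3, 8]
r1 m[φ4→X9] = [8, 3]
r1 m[φ5→X2] = [6, 1]
r1 m[φ6→X13] = [2, 0]
r1 m[X5→φ0] = [0, 0]
r1 m[X5→φ1] = [0, 0]
r1 m[X7→φ3] = [0, 0]
r1 m[X13→φ2] = [0, 0]
r1 m[X13→φ6] = [0, 0]
r1 m[X4→φ1] = [0, 0]
r1 m[X4→φ4] = [0, 0]
r1 m[X10→φ0] = [0, 0]
r1 m[X9→φ4] = [0, 0]
r1 m[X2→φ0] = [0, 0]
r1 m[X2→φ2] = [0, 0]
r1 m[X2→φ5] = [0, 0]
r1 m[X0→φ1] = [0, 0]
r1 m[X0→φ3] = [0, 0]
r2 m[φ0→X5] = [0, 4]
r2 m[φ0→X10] = [0, 0]
r2 m[φ0→X2] = [0, 0]
r2 m[φ1→X5] = [0, 0]
r2 m[φ1→X4] = [0, 0]
r2 m[φ1→X0] = [1, 0]
r2 m[φ2→X13] = [5, 0]
r2 m[φ2→X2] = [0, 2]
r2 m[φ3→X7] = [1, 6]
r2 m[φ3→X0] = [1, 6]
r2 m[φ4→X4] = [3, 8]
r2 m[φ4→X9] = [8, 3]
r2 m[φ5→X2] = [6, 1]
r2 m[φ6→X13] = [2, 0]
r2 m[X5→φ0] = [0, 0]
r2 m[X5→φ1] = [0, 4]
r2 m[X7→φ3] = [0, 0]
r2 m[X13→φ2] = [2, 0]
r2 m[X13→φ6] = [5, 0]
r2 m[X4→φ1] = [3, 8]
r2 m[X4→φ4] = [0, 0]
r2 m[X10→φ0] = [0, 0]
r2 m[X9→φ4] = [0, 0]
r2 m[X2→φ0] = [6, 3]
r2 m[X2→φ2] = [6, 1]
r2 m[X2→φ5] = [0, 2]
r2 m[X0→φ1] = [1, 6]
r2 m[X0→φ3] = [1, 0]
r3 m[φ0→X5] = [3, 7]
r3 m[φ0→X10] = [3, 6]
r3 m[φ0→X2] = [0, 0]
r3 m[φ1→X5] = [9, 6]
r3 m[φ1→X4] = [6, 2]
r3 m[φ1→X0] = [9, 3]
r3 m[φ2→X13] = [9, 3]
r3 m[φ2→X2] = [0, 2]
r3 m[φ3→X7] = [2, 6]
r3 m[φ3→X0] = [1, 6]
r3 m[φ4→X4] = [3, 8]
r3 m[φ4→X9] = [8, 3]
r3 m[φ5→X2] = [6, 1]
r3 m[φ6→X13] = [2, 0]
r3 m[X5→φ0] = [0, 0]
r3 m[X5→φ1] = [0, 4]
r3 m[X7→φ3] = [0, 0]
r3 m[X13→φ2] = [2, 0]
r3 m[X13→φ6] = [5, 0]
r3 m[X4→φ1] = [3, 8]
r3 m[X4→φ4] = [0, 0]
r3 m[X10→φ0] = [0, 0]
r3 m[X9→φ4] = [0, 0]
r3 m[X2→φ0] = [6, 3]
r3 m[X2→φ2] = [6, 1]
r3 m[X2→φ5] = [0, 2]
r3 m[X0→φ1] = [1, 6]
r3 m[X0→φ3] = [1, 0]
r4 m[φ0→X5] = [3, 7]
r4 m[φ0→X10] = [3, 6]
r4 m[φ0→X2] = [0, 0]
r4 m[φ1→X5] = [9, 6]
r4 m[φ1→X4] = [6, 2]
r4 m[φ1→X0] = [9, 3]
r4 m[φ2→X13] = [9, 3]
r4 m[φ2→X2] = [0, 2]
r4 m[φ3→X7] = [2, 6]
r4 m[φ3→X0] = [1, 6]
r4 m[φ4→X4] = [3, 8]
r4 m[φ4→X9] = [8, 3]
r4 m[φ5→X2] = [6, 1]
r4 m[φ6→X13] = [2, 0]
r4 m[X5→φ0] = [9, 6]
r4 m[X5→φ1] = [3, 7]
r4 m[X7→φ3] = [0, 0]
r4 m[X13→φ2] = [2, 0]
r4 m[X13→φ6] = [9, 3]
r4 m[X4→φ1] = [3, 8]
r4 m[X4→φ4] = [6, 2]
r4 m[X10→φ0] = [0, 0]
r4 m[X9→φ4] = [0, 0]
r4 m[X2→φ0] = [6, 3]
r4 m[X2→φ2] = [6, 1]
r4 m[X2→φ5] = [0, 2]
r4 m[X0→φ1] = [1, 6]
r4 m[X0→φ3] = [9, 3]
r5 m[φ0→X5] = [3, 7]
r5 m[φ0→X10] = [12, 15]
r5 m[φ0→X2] = [9, 9]
r5 m[φ1→X5] = [9, 6]
r5 m[φ1→X4] = [9, 5]
r5 m[φ1→X0] = [12, 6]
r5 m[φ2→X13] = [9, 3]
r5 m[φ2→X2] = [0, 2]
r5 m[φ3→X7] = [9, 9]
r5 m[φ3→X0] = [1, 6]
r5 m[φ4→X4] = [3, 8]
r5 m[φ4→X9] = [11, 9]
r5 m[φ5→X2] = [6, 1]
r5 m[φ6→X13] = [2, 0]
r5 m[X5→φ0] = [9, 6]
r5 m[X5→φ1] = [3, 7]
r5 m[X7→φ3] = [0, 0]
r5 m[X13→φ2] = [2, 0]
r5 m[X13→φ6] = [9, 3]
r5 m[X4→φ1] = [3, 8]
r5 m[X4→φ4] = [6, 2]
r5 m[X10→φ0] = [0, 0]
r5 m[X9→φ4] = [0, 0]
r5 m[X2→φ0] = [6, 3]
r5 m[X2→φ2] = [6, 1]
r5 m[X2→φ5] = [0, 2]
r5 m[X0→φ1] = [1, 6]
r5 m[X0→φ3] = [9, 3]
r6 m[φ0→X5] = [3, 7]
r6 m[φ0→X10] = [12, 15]
r6 m[φ0→X2] = [9, 9]
r6 m[φ1→X5] = [9, 6]
r6 m[φ1→X4] = [9, 5]
r6 m[φ1→X0] = [12, 6]
r6 m[φ2→X13] = [9, 3]
r6 m[φ2→X2] = [0, 2]
r6 m[φ3→X7] = [9, 9]
r6 m[φ3→X0] = [1, 6]
r6 m[φ4→X4] = [3, 8]
r6 m[φ4→X9] = [11, 9]
r6 m[φ5→X2] = [6, 1]
r6 m[φ6→X13] = [2, 0]
r6 m[X5→φ0] = [9, 6]
r6 m[X5→φ1] = [3, 7]
r6 m[X7→φ3] = [0, 0]
r6 m[X13→φ2] = [2, 0]
r6 m[X13→φ6] = [9, 3]
r6 m[X4→φ1] = [3, 8]
r6 m[X4→φ4] = [9, 5]
r6 m[X10→φ0] = [0, 0]
r6 m[X9→φ4] = [0, 0]
r6 m[X2→φ0] = [6, 3]
r6 m[X2→φ2] = [15, 10]
r6 m[X2→φ5] = [9, 11]
r6 m[X0→φ1] = [1, 6]
r6 m[X0→φ3] = [12, 6]
r7 m[φ0→X5] = [3, 7]
r7 m[φ0→X10] = [12, 15]
r7 m[φ0→X2] = [9, 9]
r7 m[φ1→X5] = [9, 6]
r7 m[φ1→X4] = [9, 5]
r7 m[φ1→X0] = [12, 6]
r7 m[φ2→X13] = [18, 12]
r7 m[φ2→X2] = [0, 2]
r7 m[φ3→X7] = [12, 12]
r7 m[φ3→X0] = [1, 6]
r7 m[φ4→X4] = [3, 8]
r7 m[φ4→X9] = [14, 12]
r7 m[φ5→X2] = [6, 1]
r7 m[φ6→X13] = [2, 0]
r7 m[X5→φ0] = [9, 6]
r7 m[X5→φ1] = [3, 7]
r7 m[X7→φ3] = [0, 0]
r7 m[X13→φ2] = [2, 0]
r7 m[X13→φ6] = [9, 3]
r7 m[X4→φ1] = [3, 8]
r7 m[X4→φ4] = [9, 5]
r7 m[X10→φ0] = [0, 0]
r7 m[X9→φ4] = [0, 0]
r7 m[X2→φ0] = [6, 3]
r7 m[X2→φ2] = [15, 10]
r7 m[X2→φ5] = [9, 11]
r7 m[X0→φ1] = [1, 6]
r7 m[X0→φ3] = [12, 6]
r8 m[φ0→X5] = [3, 7]
r8 m[φ0→X10] = [12, 15]
r8 m[φ0→X2] = [9, 9]
r8 m[φ1→X5] = [9, 6]
r8 m[φ1→X4] = [9, 5]
r8 m[φ1→X0] = [12, 6]
r8 m[φ2→X13] = [18, 12]
r8 m[φ2→X2] = [0, 2]
r8 m[φ3→X7] = [12, 12]
r8 m[φ3→X0] = [1, 6]
r8 m[φ4→X4] = [3, 8]
r8 m[φ4→X9] = [14, 12]
r8 m[φ5→X2] = [6, 1]
r8 m[φ6→X13] = [2, 0]
r8 m[X5→φ0] = [9, 6]
r8 m[X5→φ1] = [3, 7]
r8 m[X7→φ3] = [0, 0]
r8 m[X13→φ2] = [2, 0]
r8 m[X13→φ6] = [18, 12]
r8 m[X4→φ1] = [3, 8]
r8 m[X4→φ4] = [9, 5]
r8 m[X10→φ0] = [0, 0]
r8 m[X9→φ4] = [0, 0]
r8 m[X2→φ0] = [6, 3]
r8 m[X2→φ2] = [15, 10]
r8 m[X2→φ5] = [9, 11]
r8 m[X0→φ1] = [1, 6]
r8 m[X0→φ3] = [12, 6]
r9 m[φ0→X5] = [3, 7]
r9 m[φ0→X10] = [12, 15]
r9 m[φ0→X2] = [9, 9]
r9 m[φ1→X5] = [9, 6]
r9 m[φ1→X4] = [9, 5]
r9 m[φ1→X0] = [12, 6]
r9 m[φ2→X13] = [18, 12]
r9 m[φ2→X2] = [0, 2]
r9 m[φ3→X7] = [12, 12]
r9 m[φ3→X0] = [1, 6]
r9 m[φ4→X4] = [3, 8]
r9 m[φ4→X9] = [14, 12]
r9 m[φ5→X2] = [6, 1]
r9 m[φ6→X13] = [2, 0]
r9 m[X5→φ0] = [9, 6]
r9 m[X5→φ1] = [3, 7]
r9 m[X7→φ3] = [0, 0]
r9 m[X13→φ2] = [2, 0]
r9 m[X13→φ6] = [18, 12]
r9 m[X4→φ1] = [3, 8]
r9 m[X4→φ4] = [9, 5]
r9 m[X10→φ0] = [0, 0]
r9 m[X9→φ4] = [0, 0]
r9 m[X2→φ0] = [6, 3]
r9 m[X2→φ2] = [15, 10]
r9 m[X2→φ5] = [9, 11]
r9 m[X0→φ1] = [1, 6]
r9 m[X0→φ3] = [12, 6]
fixed point reached at round 9
b[X9] = ⊗ incoming = [14, 12]

b[X9] = [14, 12]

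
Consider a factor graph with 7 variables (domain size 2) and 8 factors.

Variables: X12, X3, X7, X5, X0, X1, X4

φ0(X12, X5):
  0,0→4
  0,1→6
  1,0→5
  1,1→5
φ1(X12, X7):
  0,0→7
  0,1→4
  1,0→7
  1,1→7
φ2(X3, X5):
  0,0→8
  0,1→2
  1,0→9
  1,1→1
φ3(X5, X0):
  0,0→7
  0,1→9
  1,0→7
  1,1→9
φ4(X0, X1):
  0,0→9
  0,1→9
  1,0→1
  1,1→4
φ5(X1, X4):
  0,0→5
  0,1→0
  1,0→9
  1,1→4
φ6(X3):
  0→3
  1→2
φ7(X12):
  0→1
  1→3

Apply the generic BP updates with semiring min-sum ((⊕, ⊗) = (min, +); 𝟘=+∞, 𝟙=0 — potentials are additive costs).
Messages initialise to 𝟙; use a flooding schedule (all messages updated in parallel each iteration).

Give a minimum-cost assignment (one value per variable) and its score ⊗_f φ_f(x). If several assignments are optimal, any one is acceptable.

init: all messages = 𝟙 over 2 values
r1 m[φ0→X12] = [4, 5]
r1 m[φ0→X5] = [4, 5]
r1 m[φ1→X12] = [4, 7]
r1 m[φ1→X7] = [7, 4]
r1 m[φ2→X3] = [2, 1]
r1 m[φ2→X5] = [8, 1]
r1 m[φ3→X5] = [7, 7]
r1 m[φ3→X0] = [7, 9]
r1 m[φ4→X0] = [9, 1]
r1 m[φ4→X1] = [1, 4]
r1 m[φ5→X1] = [0, 4]
r1 m[φ5→X4] = [5, 0]
r1 m[φ6→X3] = [3, 2]
r1 m[φ7→X12] = [1, 3]
r1 m[X12→φ0] = [0, 0]
r1 m[X12→φ1] = [0, 0]
r1 m[X12→φ7] = [0, 0]
r1 m[X3→φ2] = [0, 0]
r1 m[X3→φ6] = [0, 0]
r1 m[X7→φ1] = [0, 0]
r1 m[X5→φ0] = [0, 0]
r1 m[X5→φ2] = [0, 0]
r1 m[X5→φ3] = [0, 0]
r1 m[X0→φ3] = [0, 0]
r1 m[X0→φ4] = [0, 0]
r1 m[X1→φ4] = [0, 0]
r1 m[X1→φ5] = [0, 0]
r1 m[X4→φ5] = [0, 0]
r2 m[φ0→X12] = [4, 5]
r2 m[φ0→X5] = [4, 5]
r2 m[φ1→X12] = [4, 7]
r2 m[φ1→X7] = [7, 4]
r2 m[φ2→X3] = [2, 1]
r2 m[φ2→X5] = [8, 1]
r2 m[φ3→X5] = [7, 7]
r2 m[φ3→X0] = [7, 9]
r2 m[φ4→X0] = [9, 1]
r2 m[φ4→X1] = [1, 4]
r2 m[φ5→X1] = [0, 4]
r2 m[φ5→X4] = [5, 0]
r2 m[φ6→X3] = [3, 2]
r2 m[φ7→X12] = [1, 3]
r2 m[X12→φ0] = [5, 10]
r2 m[X12→φ1] = [5, 8]
r2 m[X12→φ7] = [8, 12]
r2 m[X3→φ2] = [3, 2]
r2 m[X3→φ6] = [2, 1]
r2 m[X7→φ1] = [0, 0]
r2 m[X5→φ0] = [15, 8]
r2 m[X5→φ2] = [11, 12]
r2 m[X5→φ3] = [12, 6]
r2 m[X0→φ3] = [9, 1]
r2 m[X0→φ4] = [7, 9]
r2 m[X1→φ4] = [0, 4]
r2 m[X1→φ5] = [1, 4]
r2 m[X4→φ5] = [0, 0]
r3 m[φ0→X12] = [14, 13]
r3 m[φ0→X5] = [9, 11]
r3 m[φ1→X12] = [4, 7]
r3 m[φ1→X7] = [12, 9]
r3 m[φ2→X3] = [14, 13]
r3 m[φ2→X5] = [11, 3]
r3 m[φ3→X5] = [10, 10]
r3 m[φ3→X0] = [13, 15]
r3 m[φ4→X0] = [9, 1]
r3 m[φ4→X1] = [10, 13]
r3 m[φ5→X1] = [0, 4]
r3 m[φ5→X4] = [6, 1]
r3 m[φ6→X3] = [3, 2]
r3 m[φ7→X12] = [1, 3]
r3 m[X12→φ0] = [5, 10]
r3 m[X12→φ1] = [5, 8]
r3 m[X12→φ7] = [8, 12]
r3 m[X3→φ2] = [3, 2]
r3 m[X3→φ6] = [2, 1]
r3 m[X7→φ1] = [0, 0]
r3 m[X5→φ0] = [15, 8]
r3 m[X5→φ2] = [11, 12]
r3 m[X5→φ3] = [12, 6]
r3 m[X0→φ3] = [9, 1]
r3 m[X0→φ4] = [7, 9]
r3 m[X1→φ4] = [0, 4]
r3 m[X1→φ5] = [1, 4]
r3 m[X4→φ5] = [0, 0]
r4 m[φ0→X12] = [14, 13]
r4 m[φ0→X5] = [9, 11]
r4 m[φ1→X12] = [4, 7]
r4 m[φ1→X7] = [12, 9]
r4 m[φ2→X3] = [14, 13]
r4 m[φ2→X5] = [11, 3]
r4 m[φ3→X5] = [10, 10]
r4 m[φ3→X0] = [13, 15]
r4 m[φ4→X0] = [9, 1]
r4 m[φ4→X1] = [10, 13]
r4 m[φ5→X1] = [0, 4]
r4 m[φ5→X4] = [6, 1]
r4 m[φ6→X3] = [3, 2]
r4 m[φ7→X12] = [1, 3]
r4 m[X12→φ0] = [5, 10]
r4 m[X12→φ1] = [15, 16]
r4 m[X12→φ7] = [18, 20]
r4 m[X3→φ2] = [3, 2]
r4 m[X3→φ6] = [14, 13]
r4 m[X7→φ1] = [0, 0]
r4 m[X5→φ0] = [21, 13]
r4 m[X5→φ2] = [19, 21]
r4 m[X5→φ3] = [20, 14]
r4 m[X0→φ3] = [9, 1]
r4 m[X0→φ4] = [13, 15]
r4 m[X1→φ4] = [0, 4]
r4 m[X1→φ5] = [10, 13]
r4 m[X4→φ5] = [0, 0]
r5 m[φ0→X12] = [19, 18]
r5 m[φ0→X5] = [9, 11]
r5 m[φ1→X12] = [4, 7]
r5 m[φ1→X7] = [22, 19]
r5 m[φ2→X3] = [23, 22]
r5 m[φ2→X5] = [11, 3]
r5 m[φ3→X5] = [10, 10]
r5 m[φ3→X0] = [21, 23]
r5 m[φ4→X0] = [9, 1]
r5 m[φ4→X1] = [16, 19]
r5 m[φ5→X1] = [0, 4]
r5 m[φ5→X4] = [15, 10]
r5 m[φ6→X3] = [3, 2]
r5 m[φ7→X12] = [1, 3]
r5 m[X12→φ0] = [5, 10]
r5 m[X12→φ1] = [15, 16]
r5 m[X12→φ7] = [18, 20]
r5 m[X3→φ2] = [3, 2]
r5 m[X3→φ6] = [14, 13]
r5 m[X7→φ1] = [0, 0]
r5 m[X5→φ0] = [21, 13]
r5 m[X5→φ2] = [19, 21]
r5 m[X5→φ3] = [20, 14]
r5 m[X0→φ3] = [9, 1]
r5 m[X0→φ4] = [13, 15]
r5 m[X1→φ4] = [0, 4]
r5 m[X1→φ5] = [10, 13]
r5 m[X4→φ5] = [0, 0]
r6 m[φ0→X12] = [19, 18]
r6 m[φ0→X5] = [9, 11]
r6 m[φ1→X12] = [4, 7]
r6 m[φ1→X7] = [22, 19]
r6 m[φ2→X3] = [23, 22]
r6 m[φ2→X5] = [11, 3]
r6 m[φ3→X5] = [10, 10]
r6 m[φ3→X0] = [21, 23]
r6 m[φ4→X0] = [9, 1]
r6 m[φ4→X1] = [16, 19]
r6 m[φ5→X1] = [0, 4]
r6 m[φ5→X4] = [15, 10]
r6 m[φ6→X3] = [3, 2]
r6 m[φ7→X12] = [1, 3]
r6 m[X12→φ0] = [5, 10]
r6 m[X12→φ1] = [20, 21]
r6 m[X12→φ7] = [23, 25]
r6 m[X3→φ2] = [3, 2]
r6 m[X3→φ6] = [23, 22]
r6 m[X7→φ1] = [0, 0]
r6 m[X5→φ0] = [21, 13]
r6 m[X5→φ2] = [19, 21]
r6 m[X5→φ3] = [20, 14]
r6 m[X0→φ3] = [9, 1]
r6 m[X0→φ4] = [21, 23]
r6 m[X1→φ4] = [0, 4]
r6 m[X1→φ5] = [16, 19]
r6 m[X4→φ5] = [0, 0]
r7 m[φ0→X12] = [19, 18]
r7 m[φ0→X5] = [9, 11]
r7 m[φ1→X12] = [4, 7]
r7 m[φ1→X7] = [27, 24]
r7 m[φ2→X3] = [23, 22]
r7 m[φ2→X5] = [11, 3]
r7 m[φ3→X5] = [10, 10]
r7 m[φ3→X0] = [21, 23]
r7 m[φ4→X0] = [9, 1]
r7 m[φ4→X1] = [24, 27]
r7 m[φ5→X1] = [0, 4]
r7 m[φ5→X4] = [21, 16]
r7 m[φ6→X3] = [3, 2]
r7 m[φ7→X12] = [1, 3]
r7 m[X12→φ0] = [5, 10]
r7 m[X12→φ1] = [20, 21]
r7 m[X12→φ7] = [23, 25]
r7 m[X3→φ2] = [3, 2]
r7 m[X3→φ6] = [23, 22]
r7 m[X7→φ1] = [0, 0]
r7 m[X5→φ0] = [21, 13]
r7 m[X5→φ2] = [19, 21]
r7 m[X5→φ3] = [20, 14]
r7 m[X0→φ3] = [9, 1]
r7 m[X0→φ4] = [21, 23]
r7 m[X1→φ4] = [0, 4]
r7 m[X1→φ5] = [16, 19]
r7 m[X4→φ5] = [0, 0]
r8 m[φ0→X12] = [19, 18]
r8 m[φ0→X5] = [9, 11]
r8 m[φ1→X12] = [4, 7]
r8 m[φ1→X7] = [27, 24]
r8 m[φ2→X3] = [23, 22]
r8 m[φ2→X5] = [11, 3]
r8 m[φ3→X5] = [10, 10]
r8 m[φ3→X0] = [21, 23]
r8 m[φ4→X0] = [9, 1]
r8 m[φ4→X1] = [24, 27]
r8 m[φ5→X1] = [0, 4]
r8 m[φ5→X4] = [21, 16]
r8 m[φ6→X3] = [3, 2]
r8 m[φ7→X12] = [1, 3]
r8 m[X12→φ0] = [5, 10]
r8 m[X12→φ1] = [20, 21]
r8 m[X12→φ7] = [23, 25]
r8 m[X3→φ2] = [3, 2]
r8 m[X3→φ6] = [23, 22]
r8 m[X7→φ1] = [0, 0]
r8 m[X5→φ0] = [21, 13]
r8 m[X5→φ2] = [19, 21]
r8 m[X5→φ3] = [20, 14]
r8 m[X0→φ3] = [9, 1]
r8 m[X0→φ4] = [21, 23]
r8 m[X1→φ4] = [0, 4]
r8 m[X1→φ5] = [24, 27]
r8 m[X4→φ5] = [0, 0]
r9 m[φ0→X12] = [19, 18]
r9 m[φ0→X5] = [9, 11]
r9 m[φ1→X12] = [4, 7]
r9 m[φ1→X7] = [27, 24]
r9 m[φ2→X3] = [23, 22]
r9 m[φ2→X5] = [11, 3]
r9 m[φ3→X5] = [10, 10]
r9 m[φ3→X0] = [21, 23]
r9 m[φ4→X0] = [9, 1]
r9 m[φ4→X1] = [24, 27]
r9 m[φ5→X1] = [0, 4]
r9 m[φ5→X4] = [29, 24]
r9 m[φ6→X3] = [3, 2]
r9 m[φ7→X12] = [1, 3]
r9 m[X12→φ0] = [5, 10]
r9 m[X12→φ1] = [20, 21]
r9 m[X12→φ7] = [23, 25]
r9 m[X3→φ2] = [3, 2]
r9 m[X3→φ6] = [23, 22]
r9 m[X7→φ1] = [0, 0]
r9 m[X5→φ0] = [21, 13]
r9 m[X5→φ2] = [19, 21]
r9 m[X5→φ3] = [20, 14]
r9 m[X0→φ3] = [9, 1]
r9 m[X0→φ4] = [21, 23]
r9 m[X1→φ4] = [0, 4]
r9 m[X1→φ5] = [24, 27]
r9 m[X4→φ5] = [0, 0]
r10 m[φ0→X12] = [19, 18]
r10 m[φ0→X5] = [9, 11]
r10 m[φ1→X12] = [4, 7]
r10 m[φ1→X7] = [27, 24]
r10 m[φ2→X3] = [23, 22]
r10 m[φ2→X5] = [11, 3]
r10 m[φ3→X5] = [10, 10]
r10 m[φ3→X0] = [21, 23]
r10 m[φ4→X0] = [9, 1]
r10 m[φ4→X1] = [24, 27]
r10 m[φ5→X1] = [0, 4]
r10 m[φ5→X4] = [29, 24]
r10 m[φ6→X3] = [3, 2]
r10 m[φ7→X12] = [1, 3]
r10 m[X12→φ0] = [5, 10]
r10 m[X12→φ1] = [20, 21]
r10 m[X12→φ7] = [23, 25]
r10 m[X3→φ2] = [3, 2]
r10 m[X3→φ6] = [23, 22]
r10 m[X7→φ1] = [0, 0]
r10 m[X5→φ0] = [21, 13]
r10 m[X5→φ2] = [19, 21]
r10 m[X5→φ3] = [20, 14]
r10 m[X0→φ3] = [9, 1]
r10 m[X0→φ4] = [21, 23]
r10 m[X1→φ4] = [0, 4]
r10 m[X1→φ5] = [24, 27]
r10 m[X4→φ5] = [0, 0]
fixed point reached at round 10
traceback from X12: (X12=0, X3=1, X7=1, X5=1, X0=1, X1=0, X4=1), score=24

assignment: (X12=0, X3=1, X7=1, X5=1, X0=1, X1=0, X4=1); score = 24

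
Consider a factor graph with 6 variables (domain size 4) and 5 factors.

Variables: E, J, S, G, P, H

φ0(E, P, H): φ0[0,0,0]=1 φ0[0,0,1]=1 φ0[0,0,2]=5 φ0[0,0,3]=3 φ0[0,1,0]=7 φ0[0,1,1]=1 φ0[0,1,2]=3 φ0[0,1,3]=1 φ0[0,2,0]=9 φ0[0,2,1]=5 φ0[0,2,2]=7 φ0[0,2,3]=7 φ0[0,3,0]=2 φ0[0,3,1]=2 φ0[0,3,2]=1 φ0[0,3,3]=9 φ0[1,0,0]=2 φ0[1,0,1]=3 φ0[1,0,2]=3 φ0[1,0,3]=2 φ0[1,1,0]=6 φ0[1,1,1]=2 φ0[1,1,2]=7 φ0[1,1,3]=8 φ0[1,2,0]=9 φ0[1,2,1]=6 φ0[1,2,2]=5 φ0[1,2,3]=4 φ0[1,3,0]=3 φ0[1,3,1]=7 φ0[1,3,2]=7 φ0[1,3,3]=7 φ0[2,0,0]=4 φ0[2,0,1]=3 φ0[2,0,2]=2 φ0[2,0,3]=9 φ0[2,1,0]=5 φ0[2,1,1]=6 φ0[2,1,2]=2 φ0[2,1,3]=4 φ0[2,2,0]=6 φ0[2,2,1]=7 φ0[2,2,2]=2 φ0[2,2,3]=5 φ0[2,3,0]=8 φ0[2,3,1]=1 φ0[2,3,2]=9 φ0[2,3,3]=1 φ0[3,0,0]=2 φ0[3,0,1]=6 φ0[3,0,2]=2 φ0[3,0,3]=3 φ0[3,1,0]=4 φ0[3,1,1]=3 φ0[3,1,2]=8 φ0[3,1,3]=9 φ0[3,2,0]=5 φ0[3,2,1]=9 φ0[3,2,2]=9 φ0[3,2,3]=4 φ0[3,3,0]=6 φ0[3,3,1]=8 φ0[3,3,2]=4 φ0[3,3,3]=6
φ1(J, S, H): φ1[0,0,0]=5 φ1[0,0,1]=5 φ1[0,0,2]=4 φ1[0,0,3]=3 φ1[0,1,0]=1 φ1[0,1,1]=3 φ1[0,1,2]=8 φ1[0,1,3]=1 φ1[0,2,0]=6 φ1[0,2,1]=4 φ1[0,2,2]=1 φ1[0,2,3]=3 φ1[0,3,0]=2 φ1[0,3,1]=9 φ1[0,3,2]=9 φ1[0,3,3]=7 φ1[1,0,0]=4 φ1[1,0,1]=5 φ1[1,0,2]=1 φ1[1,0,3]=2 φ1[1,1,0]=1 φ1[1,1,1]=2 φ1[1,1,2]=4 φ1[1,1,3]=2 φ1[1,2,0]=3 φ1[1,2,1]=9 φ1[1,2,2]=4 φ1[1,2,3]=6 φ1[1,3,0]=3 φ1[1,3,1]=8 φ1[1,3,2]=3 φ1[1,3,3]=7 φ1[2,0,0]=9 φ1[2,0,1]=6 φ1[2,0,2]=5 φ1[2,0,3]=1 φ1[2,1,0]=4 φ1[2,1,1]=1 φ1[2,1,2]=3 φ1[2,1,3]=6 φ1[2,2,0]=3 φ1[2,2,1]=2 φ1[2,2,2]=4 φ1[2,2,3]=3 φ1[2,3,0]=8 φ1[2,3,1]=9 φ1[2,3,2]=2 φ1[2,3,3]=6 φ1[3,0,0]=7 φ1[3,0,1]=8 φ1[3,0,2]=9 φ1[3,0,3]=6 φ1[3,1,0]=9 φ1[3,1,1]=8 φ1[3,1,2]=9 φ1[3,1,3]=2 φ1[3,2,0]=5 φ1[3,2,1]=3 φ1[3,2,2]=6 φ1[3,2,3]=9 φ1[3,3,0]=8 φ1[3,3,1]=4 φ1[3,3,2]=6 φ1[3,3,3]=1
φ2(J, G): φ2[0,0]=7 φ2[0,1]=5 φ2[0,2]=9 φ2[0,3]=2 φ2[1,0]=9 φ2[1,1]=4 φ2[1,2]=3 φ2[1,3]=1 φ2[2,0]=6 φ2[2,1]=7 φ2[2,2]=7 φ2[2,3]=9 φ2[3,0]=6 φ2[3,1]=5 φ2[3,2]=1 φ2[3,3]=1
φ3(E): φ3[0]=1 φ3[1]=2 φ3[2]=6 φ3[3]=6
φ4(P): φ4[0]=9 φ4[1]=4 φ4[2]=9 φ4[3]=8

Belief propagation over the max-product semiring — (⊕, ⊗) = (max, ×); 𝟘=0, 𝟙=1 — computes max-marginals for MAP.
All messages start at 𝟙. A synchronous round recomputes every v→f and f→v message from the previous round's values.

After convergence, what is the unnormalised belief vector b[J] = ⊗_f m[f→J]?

init: all messages = 𝟙 over 4 values
r1 m[φ0→E] = [9, 9, 9, 9]
r1 m[φ0→P] = [9, 9, 9, 9]
r1 m[φ0→H] = [9, 9, 9, 9]
r1 m[φ1→J] = [9, 9, 9, 9]
r1 m[φ1→S] = [9, 9, 9, 9]
r1 m[φ1→H] = [9, 9, 9, 9]
r1 m[φ2→J] = [9, 9, 9, 6]
r1 m[φ2→G] = [9, 7, 9, 9]
r1 m[φ3→E] = [1, 2, 6, 6]
r1 m[φ4→P] = [9, 4, 9, 8]
r1 m[E→φ0] = [1, 1, 1, 1]
r1 m[E→φ3] = [1, 1, 1, 1]
r1 m[J→φ1] = [1, 1, 1, 1]
r1 m[J→φ2] = [1, 1, 1, 1]
r1 m[S→φ1] = [1, 1, 1, 1]
r1 m[G→φ2] = [1, 1, 1, 1]
r1 m[P→φ0] = [1, 1, 1, 1]
r1 m[P→φ4] = [1, 1, 1, 1]
r1 m[H→φ0] = [1, 1, 1, 1]
r1 m[H→φ1] = [1, 1, 1, 1]
r2 m[φ0→E] = [9, 9, 9, 9]
r2 m[φ0→P] = [9, 9, 9, 9]
r2 m[φ0→H] = [9, 9, 9, 9]
r2 m[φ1→J] = [9, 9, 9, 9]
r2 m[φ1→S] = [9, 9, 9, 9]
r2 m[φ1→H] = [9, 9, 9, 9]
r2 m[φ2→J] = [9, 9, 9, 6]
r2 m[φ2→G] = [9, 7, 9, 9]
r2 m[φ3→E] = [1, 2, 6, 6]
r2 m[φ4→P] = [9, 4, 9, 8]
r2 m[E→φ0] = [1, 2, 6, 6]
r2 m[E→φ3] = [9, 9, 9, 9]
r2 m[J→φ1] = [9, 9, 9, 6]
r2 m[J→φ2] = [9, 9, 9, 9]
r2 m[S→φ1] = [1, 1, 1, 1]
r2 m[G→φ2] = [1, 1, 1, 1]
r2 m[P→φ0] = [9, 4, 9, 8]
r2 m[P→φ4] = [9, 9, 9, 9]
r2 m[H→φ0] = [9, 9, 9, 9]
r2 m[H→φ1] = [9, 9, 9, 9]
r3 m[φ0→E] = [729, 729, 729, 729]
r3 m[φ0→P] = [486, 486, 486, 486]
r3 m[φ0→H] = [384, 486, 486, 486]
r3 m[φ1→J] = [81, 81, 81, 81]
r3 m[φ1→S] = [729, 648, 729, 729]
r3 m[φ1→H] = [81, 81, 81, 63]
r3 m[φ2→J] = [9, 9, 9, 6]
r3 m[φ2→G] = [81, 63, 81, 81]
r3 m[φ3→E] = [1, 2, 6, 6]
r3 m[φ4→P] = [9, 4, 9, 8]
r3 m[E→φ0] = [1, 2, 6, 6]
r3 m[E→φ3] = [9, 9, 9, 9]
r3 m[J→φ1] = [9, 9, 9, 6]
r3 m[J→φ2] = [9, 9, 9, 9]
r3 m[S→φ1] = [1, 1, 1, 1]
r3 m[G→φ2] = [1, 1, 1, 1]
r3 m[P→φ0] = [9, 4, 9, 8]
r3 m[P→φ4] = [9, 9, 9, 9]
r3 m[H→φ0] = [9, 9, 9, 9]
r3 m[H→φ1] = [9, 9, 9, 9]
r4 m[φ0→E] = [729, 729, 729, 729]
r4 m[φ0→P] = [486, 486, 486, 486]
r4 m[φ0→H] = [384, 486, 486, 486]
r4 m[φ1→J] = [81, 81, 81, 81]
r4 m[φ1→S] = [729, 648, 729, 729]
r4 m[φ1→H] = [81, 81, 81, 63]
r4 m[φ2→J] = [9, 9, 9, 6]
r4 m[φ2→G] = [81, 63, 81, 81]
r4 m[φ3→E] = [1, 2, 6, 6]
r4 m[φ4→P] = [9, 4, 9, 8]
r4 m[E→φ0] = [1, 2, 6, 6]
r4 m[E→φ3] = [729, 729, 729, 729]
r4 m[J→φ1] = [9, 9, 9, 6]
r4 m[J→φ2] = [81, 81, 81, 81]
r4 m[S→φ1] = [1, 1, 1, 1]
r4 m[G→φ2] = [1, 1, 1, 1]
r4 m[P→φ0] = [9, 4, 9, 8]
r4 m[P→φ4] = [486, 486, 486, 486]
r4 m[H→φ0] = [81, 81, 81, 63]
r4 m[H→φ1] = [384, 486, 486, 486]
r5 m[φ0→E] = [6561, 6561, 5832, 6561]
r5 m[φ0→P] = [3402, 3888, 4374, 4374]
r5 m[φ0→H] = [384, 486, 486, 486]
r5 m[φ1→J] = [4374, 4374, 4374, 4374]
r5 m[φ1→S] = [31104, 34992, 39366, 39366]
r5 m[φ1→H] = [81, 81, 81, 63]
r5 m[φ2→J] = [9, 9, 9, 6]
r5 m[φ2→G] = [729, 567, 729, 729]
r5 m[φ3→E] = [1, 2, 6, 6]
r5 m[φ4→P] = [9, 4, 9, 8]
r5 m[E→φ0] = [1, 2, 6, 6]
r5 m[E→φ3] = [729, 729, 729, 729]
r5 m[J→φ1] = [9, 9, 9, 6]
r5 m[J→φ2] = [81, 81, 81, 81]
r5 m[S→φ1] = [1, 1, 1, 1]
r5 m[G→φ2] = [1, 1, 1, 1]
r5 m[P→φ0] = [9, 4, 9, 8]
r5 m[P→φ4] = [486, 486, 486, 486]
r5 m[H→φ0] = [81, 81, 81, 63]
r5 m[H→φ1] = [384, 486, 486, 486]
r6 m[φ0→E] = [6561, 6561, 5832, 6561]
r6 m[φ0→P] = [3402, 3888, 4374, 4374]
r6 m[φ0→H] = [384, 486, 486, 486]
r6 m[φ1→J] = [4374, 4374, 4374, 4374]
r6 m[φ1→S] = [31104, 34992, 39366, 39366]
r6 m[φ1→H] = [81, 81, 81, 63]
r6 m[φ2→J] = [9, 9, 9, 6]
r6 m[φ2→G] = [729, 567, 729, 729]
r6 m[φ3→E] = [1, 2, 6, 6]
r6 m[φ4→P] = [9, 4, 9, 8]
r6 m[E→φ0] = [1, 2, 6, 6]
r6 m[E→φ3] = [6561, 6561, 5832, 6561]
r6 m[J→φ1] = [9, 9, 9, 6]
r6 m[J→φ2] = [4374, 4374, 4374, 4374]
r6 m[S→φ1] = [1, 1, 1, 1]
r6 m[G→φ2] = [1, 1, 1, 1]
r6 m[P→φ0] = [9, 4, 9, 8]
r6 m[P→φ4] = [3402, 3888, 4374, 4374]
r6 m[H→φ0] = [81, 81, 81, 63]
r6 m[H→φ1] = [384, 486, 486, 486]
r7 m[φ0→E] = [6561, 6561, 5832, 6561]
r7 m[φ0→P] = [3402, 3888, 4374, 4374]
r7 m[φ0→H] = [384, 486, 486, 486]
r7 m[φ1→J] = [4374, 4374, 4374, 4374]
r7 m[φ1→S] = [31104, 34992, 39366, 39366]
r7 m[φ1→H] = [81, 81, 81, 63]
r7 m[φ2→J] = [9, 9, 9, 6]
r7 m[φ2→G] = [39366, 30618, 39366, 39366]
r7 m[φ3→E] = [1, 2, 6, 6]
r7 m[φ4→P] = [9, 4, 9, 8]
r7 m[E→φ0] = [1, 2, 6, 6]
r7 m[E→φ3] = [6561, 6561, 5832, 6561]
r7 m[J→φ1] = [9, 9, 9, 6]
r7 m[J→φ2] = [4374, 4374, 4374, 4374]
r7 m[S→φ1] = [1, 1, 1, 1]
r7 m[G→φ2] = [1, 1, 1, 1]
r7 m[P→φ0] = [9, 4, 9, 8]
r7 m[P→φ4] = [3402, 3888, 4374, 4374]
r7 m[H→φ0] = [81, 81, 81, 63]
r7 m[H→φ1] = [384, 486, 486, 486]
r8 m[φ0→E] = [6561, 6561, 5832, 6561]
r8 m[φ0→P] = [3402, 3888, 4374, 4374]
r8 m[φ0→H] = [384, 486, 486, 486]
r8 m[φ1→J] = [4374, 4374, 4374, 4374]
r8 m[φ1→S] = [31104, 34992, 39366, 39366]
r8 m[φ1→H] = [81, 81, 81, 63]
r8 m[φ2→J] = [9, 9, 9, 6]
r8 m[φ2→G] = [39366, 30618, 39366, 39366]
r8 m[φ3→E] = [1, 2, 6, 6]
r8 m[φ4→P] = [9, 4, 9, 8]
r8 m[E→φ0] = [1, 2, 6, 6]
r8 m[E→φ3] = [6561, 6561, 5832, 6561]
r8 m[J→φ1] = [9, 9, 9, 6]
r8 m[J→φ2] = [4374, 4374, 4374, 4374]
r8 m[S→φ1] = [1, 1, 1, 1]
r8 m[G→φ2] = [1, 1, 1, 1]
r8 m[P→φ0] = [9, 4, 9, 8]
r8 m[P→φ4] = [3402, 3888, 4374, 4374]
r8 m[H→φ0] = [81, 81, 81, 63]
r8 m[H→φ1] = [384, 486, 486, 486]
fixed point reached at round 8
b[J] = ⊗ incoming = [39366, 39366, 39366, 26244]

b[J] = [39366, 39366, 39366, 26244]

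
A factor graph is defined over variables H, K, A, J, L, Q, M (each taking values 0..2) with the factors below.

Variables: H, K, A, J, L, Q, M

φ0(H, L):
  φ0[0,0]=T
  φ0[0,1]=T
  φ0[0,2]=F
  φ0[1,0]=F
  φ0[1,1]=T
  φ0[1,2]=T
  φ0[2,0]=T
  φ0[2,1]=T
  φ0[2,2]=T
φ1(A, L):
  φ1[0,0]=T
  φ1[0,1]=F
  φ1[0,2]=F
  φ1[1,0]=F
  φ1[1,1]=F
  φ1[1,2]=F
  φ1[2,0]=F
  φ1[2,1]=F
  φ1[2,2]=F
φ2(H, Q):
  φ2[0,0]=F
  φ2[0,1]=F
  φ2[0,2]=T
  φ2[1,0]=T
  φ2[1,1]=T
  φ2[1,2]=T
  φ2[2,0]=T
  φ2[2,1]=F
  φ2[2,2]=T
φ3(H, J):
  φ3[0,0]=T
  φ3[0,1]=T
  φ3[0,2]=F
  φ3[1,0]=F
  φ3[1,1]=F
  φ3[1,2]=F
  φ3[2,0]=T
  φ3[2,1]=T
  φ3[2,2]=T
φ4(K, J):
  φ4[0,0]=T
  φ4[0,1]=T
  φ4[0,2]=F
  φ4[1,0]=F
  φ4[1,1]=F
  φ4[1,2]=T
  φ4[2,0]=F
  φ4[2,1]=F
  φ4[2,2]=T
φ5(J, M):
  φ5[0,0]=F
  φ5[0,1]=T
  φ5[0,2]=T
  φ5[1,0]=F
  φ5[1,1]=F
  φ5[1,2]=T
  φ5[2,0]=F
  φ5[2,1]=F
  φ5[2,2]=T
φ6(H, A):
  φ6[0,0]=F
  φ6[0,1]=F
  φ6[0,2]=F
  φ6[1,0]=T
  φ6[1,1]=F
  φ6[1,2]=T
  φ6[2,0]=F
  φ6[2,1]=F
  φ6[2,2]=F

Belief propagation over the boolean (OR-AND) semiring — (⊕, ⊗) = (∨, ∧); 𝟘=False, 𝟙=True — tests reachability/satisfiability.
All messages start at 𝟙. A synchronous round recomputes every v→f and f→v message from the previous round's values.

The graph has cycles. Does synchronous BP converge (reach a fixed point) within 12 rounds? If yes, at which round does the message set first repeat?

init: all messages = 𝟙 over 3 values
r1 m[φ0→H] = [T, T, T]
r1 m[φ0→L] = [T, T, T]
r1 m[φ1→A] = [T, F, F]
r1 m[φ1→L] = [T, F, F]
r1 m[φ2→H] = [T, T, T]
r1 m[φ2→Q] = [T, T, T]
r1 m[φ3→H] = [T, F, T]
r1 m[φ3→J] = [T, T, T]
r1 m[φ4→K] = [T, T, T]
r1 m[φ4→J] = [T, T, T]
r1 m[φ5→J] = [T, T, T]
r1 m[φ5→M] = [F, T, T]
r1 m[φ6→H] = [F, T, F]
r1 m[φ6→A] = [T, F, T]
r1 m[H→φ0] = [T, T, T]
r1 m[H→φ2] = [T, T, T]
r1 m[H→φ3] = [T, T, T]
r1 m[H→φ6] = [T, T, T]
r1 m[K→φ4] = [T, T, T]
r1 m[A→φ1] = [T, T, T]
r1 m[A→φ6] = [T, T, T]
r1 m[J→φ3] = [T, T, T]
r1 m[J→φ4] = [T, T, T]
r1 m[J→φ5] = [T, T, T]
r1 m[L→φ0] = [T, T, T]
r1 m[L→φ1] = [T, T, T]
r1 m[Q→φ2] = [T, T, T]
r1 m[M→φ5] = [T, T, T]
r2 m[φ0→H] = [T, T, T]
r2 m[φ0→L] = [T, T, T]
r2 m[φ1→A] = [T, F, F]
r2 m[φ1→L] = [T, F, F]
r2 m[φ2→H] = [T, T, T]
r2 m[φ2→Q] = [T, T, T]
r2 m[φ3→H] = [T, F, T]
r2 m[φ3→J] = [T, T, T]
r2 m[φ4→K] = [T, T, T]
r2 m[φ4→J] = [T, T, T]
r2 m[φ5→J] = [T, T, T]
r2 m[φ5→M] = [F, T, T]
r2 m[φ6→H] = [F, T, F]
r2 m[φ6→A] = [T, F, T]
r2 m[H→φ0] = [F, F, F]
r2 m[H→φ2] = [F, F, F]
r2 m[H→φ3] = [F, T, F]
r2 m[H→φ6] = [T, F, T]
r2 m[K→φ4] = [T, T, T]
r2 m[A→φ1] = [T, F, T]
r2 m[A→φ6] = [T, F, F]
r2 m[J→φ3] = [T, T, T]
r2 m[J→φ4] = [T, T, T]
r2 m[J→φ5] = [T, T, T]
r2 m[L→φ0] = [T, F, F]
r2 m[L→φ1] = [T, T, T]
r2 m[Q→φ2] = [T, T, T]
r2 m[M→φ5] = [T, T, T]
r3 m[φ0→H] = [T, F, T]
r3 m[φ0→L] = [F, F, F]
r3 m[φ1→A] = [T, F, F]
r3 m[φ1→L] = [T, F, F]
r3 m[φ2→H] = [T, T, T]
r3 m[φ2→Q] = [F, F, F]
r3 m[φ3→H] = [T, F, T]
r3 m[φ3→J] = [F, F, F]
r3 m[φ4→K] = [T, T, T]
r3 m[φ4→J] = [T, T, T]
r3 m[φ5→J] = [T, T, T]
r3 m[φ5→M] = [F, T, T]
r3 m[φ6→H] = [F, T, F]
r3 m[φ6→A] = [F, F, F]
r3 m[H→φ0] = [F, F, F]
r3 m[H→φ2] = [F, F, F]
r3 m[H→φ3] = [F, T, F]
r3 m[H→φ6] = [T, F, T]
r3 m[K→φ4] = [T, T, T]
r3 m[A→φ1] = [T, F, T]
r3 m[A→φ6] = [T, F, F]
r3 m[J→φ3] = [T, T, T]
r3 m[J→φ4] = [T, T, T]
r3 m[J→φ5] = [T, T, T]
r3 m[L→φ0] = [T, F, F]
r3 m[L→φ1] = [T, T, T]
r3 m[Q→φ2] = [T, T, T]
r3 m[M→φ5] = [T, T, T]
r4 m[φ0→H] = [T, F, T]
r4 m[φ0→L] = [F, F, F]
r4 m[φ1→A] = [T, F, F]
r4 m[φ1→L] = [T, F, F]
r4 m[φ2→H] = [T, T, T]
r4 m[φ2→Q] = [F, F, F]
r4 m[φ3→H] = [T, F, T]
r4 m[φ3→J] = [F, F, F]
r4 m[φ4→K] = [T, T, T]
r4 m[φ4→J] = [T, T, T]
r4 m[φ5→J] = [T, T, T]
r4 m[φ5→M] = [F, T, T]
r4 m[φ6→H] = [F, T, F]
r4 m[φ6→A] = [F, F, F]
r4 m[H→φ0] = [F, F, F]
r4 m[H→φ2] = [F, F, F]
r4 m[H→φ3] = [F, F, F]
r4 m[H→φ6] = [T, F, T]
r4 m[K→φ4] = [T, T, T]
r4 m[A→φ1] = [F, F, F]
r4 m[A→φ6] = [T, F, F]
r4 m[J→φ3] = [T, T, T]
r4 m[J→φ4] = [F, F, F]
r4 m[J→φ5] = [F, F, F]
r4 m[L→φ0] = [T, F, F]
r4 m[L→φ1] = [F, F, F]
r4 m[Q→φ2] = [T, T, T]
r4 m[M→φ5] = [T, T, T]
r5 m[φ0→H] = [T, F, T]
r5 m[φ0→L] = [F, F, F]
r5 m[φ1→A] = [F, F, F]
r5 m[φ1→L] = [F, F, F]
r5 m[φ2→H] = [T, T, T]
r5 m[φ2→Q] = [F, F, F]
r5 m[φ3→H] = [T, F, T]
r5 m[φ3→J] = [F, F, F]
r5 m[φ4→K] = [F, F, F]
r5 m[φ4→J] = [T, T, T]
r5 m[φ5→J] = [T, T, T]
r5 m[φ5→M] = [F, F, F]
r5 m[φ6→H] = [F, T, F]
r5 m[φ6→A] = [F, F, F]
r5 m[H→φ0] = [F, F, F]
r5 m[H→φ2] = [F, F, F]
r5 m[H→φ3] = [F, F, F]
r5 m[H→φ6] = [T, F, T]
r5 m[K→φ4] = [T, T, T]
r5 m[A→φ1] = [F, F, F]
r5 m[A→φ6] = [T, F, F]
r5 m[J→φ3] = [T, T, T]
r5 m[J→φ4] = [F, F, F]
r5 m[J→φ5] = [F, F, F]
r5 m[L→φ0] = [T, F, F]
r5 m[L→φ1] = [F, F, F]
r5 m[Q→φ2] = [T, T, T]
r5 m[M→φ5] = [T, T, T]
r6 m[φ0→H] = [T, F, T]
r6 m[φ0→L] = [F, F, F]
r6 m[φ1→A] = [F, F, F]
r6 m[φ1→L] = [F, F, F]
r6 m[φ2→H] = [T, T, T]
r6 m[φ2→Q] = [F, F, F]
r6 m[φ3→H] = [T, F, T]
r6 m[φ3→J] = [F, F, F]
r6 m[φ4→K] = [F, F, F]
r6 m[φ4→J] = [T, T, T]
r6 m[φ5→J] = [T, T, T]
r6 m[φ5→M] = [F, F, F]
r6 m[φ6→H] = [F, T, F]
r6 m[φ6→A] = [F, F, F]
r6 m[H→φ0] = [F, F, F]
r6 m[H→φ2] = [F, F, F]
r6 m[H→φ3] = [F, F, F]
r6 m[H→φ6] = [T, F, T]
r6 m[K→φ4] = [T, T, T]
r6 m[A→φ1] = [F, F, F]
r6 m[A→φ6] = [F, F, F]
r6 m[J→φ3] = [T, T, T]
r6 m[J→φ4] = [F, F, F]
r6 m[J→φ5] = [F, F, F]
r6 m[L→φ0] = [F, F, F]
r6 m[L→φ1] = [F, F, F]
r6 m[Q→φ2] = [T, T, T]
r6 m[M→φ5] = [T, T, T]
r7 m[φ0→H] = [F, F, F]
r7 m[φ0→L] = [F, F, F]
r7 m[φ1→A] = [F, F, F]
r7 m[φ1→L] = [F, F, F]
r7 m[φ2→H] = [T, T, T]
r7 m[φ2→Q] = [F, F, F]
r7 m[φ3→H] = [T, F, T]
r7 m[φ3→J] = [F, F, F]
r7 m[φ4→K] = [F, F, F]
r7 m[φ4→J] = [T, T, T]
r7 m[φ5→J] = [T, T, T]
r7 m[φ5→M] = [F, F, F]
r7 m[φ6→H] = [F, F, F]
r7 m[φ6→A] = [F, F, F]
r7 m[H→φ0] = [F, F, F]
r7 m[H→φ2] = [F, F, F]
r7 m[H→φ3] = [F, F, F]
r7 m[H→φ6] = [T, F, T]
r7 m[K→φ4] = [T, T, T]
r7 m[A→φ1] = [F, F, F]
r7 m[A→φ6] = [F, F, F]
r7 m[J→φ3] = [T, T, T]
r7 m[J→φ4] = [F, F, F]
r7 m[J→φ5] = [F, F, F]
r7 m[L→φ0] = [F, F, F]
r7 m[L→φ1] = [F, F, F]
r7 m[Q→φ2] = [T, T, T]
r7 m[M→φ5] = [T, T, T]
r8 m[φ0→H] = [F, F, F]
r8 m[φ0→L] = [F, F, F]
r8 m[φ1→A] = [F, F, F]
r8 m[φ1→L] = [F, F, F]
r8 m[φ2→H] = [T, T, T]
r8 m[φ2→Q] = [F, F, F]
r8 m[φ3→H] = [T, F, T]
r8 m[φ3→J] = [F, F, F]
r8 m[φ4→K] = [F, F, F]
r8 m[φ4→J] = [T, T, T]
r8 m[φ5→J] = [T, T, T]
r8 m[φ5→M] = [F, F, F]
r8 m[φ6→H] = [F, F, F]
r8 m[φ6→A] = [F, F, F]
r8 m[H→φ0] = [F, F, F]
r8 m[H→φ2] = [F, F, F]
r8 m[H→φ3] = [F, F, F]
r8 m[H→φ6] = [F, F, F]
r8 m[K→φ4] = [T, T, T]
r8 m[A→φ1] = [F, F, F]
r8 m[A→φ6] = [F, F, F]
r8 m[J→φ3] = [T, T, T]
r8 m[J→φ4] = [F, F, F]
r8 m[J→φ5] = [F, F, F]
r8 m[L→φ0] = [F, F, F]
r8 m[L→φ1] = [F, F, F]
r8 m[Q→φ2] = [T, T, T]
r8 m[M→φ5] = [T, T, T]
r9 m[φ0→H] = [F, F, F]
r9 m[φ0→L] = [F, F, F]
r9 m[φ1→A] = [F, F, F]
r9 m[φ1→L] = [F, F, F]
r9 m[φ2→H] = [T, T, T]
r9 m[φ2→Q] = [F, F, F]
r9 m[φ3→H] = [T, F, T]
r9 m[φ3→J] = [F, F, F]
r9 m[φ4→K] = [F, F, F]
r9 m[φ4→J] = [T, T, T]
r9 m[φ5→J] = [T, T, T]
r9 m[φ5→M] = [F, F, F]
r9 m[φ6→H] = [F, F, F]
r9 m[φ6→A] = [F, F, F]
r9 m[H→φ0] = [F, F, F]
r9 m[H→φ2] = [F, F, F]
r9 m[H→φ3] = [F, F, F]
r9 m[H→φ6] = [F, F, F]
r9 m[K→φ4] = [T, T, T]
r9 m[A→φ1] = [F, F, F]
r9 m[A→φ6] = [F, F, F]
r9 m[J→φ3] = [T, T, T]
r9 m[J→φ4] = [F, F, F]
r9 m[J→φ5] = [F, F, F]
r9 m[L→φ0] = [F, F, F]
r9 m[L→φ1] = [F, F, F]
r9 m[Q→φ2] = [T, T, T]
r9 m[M→φ5] = [T, T, T]
fixed point reached at round 9
messages reach a fixed point at round 9

CONVERGED at round 9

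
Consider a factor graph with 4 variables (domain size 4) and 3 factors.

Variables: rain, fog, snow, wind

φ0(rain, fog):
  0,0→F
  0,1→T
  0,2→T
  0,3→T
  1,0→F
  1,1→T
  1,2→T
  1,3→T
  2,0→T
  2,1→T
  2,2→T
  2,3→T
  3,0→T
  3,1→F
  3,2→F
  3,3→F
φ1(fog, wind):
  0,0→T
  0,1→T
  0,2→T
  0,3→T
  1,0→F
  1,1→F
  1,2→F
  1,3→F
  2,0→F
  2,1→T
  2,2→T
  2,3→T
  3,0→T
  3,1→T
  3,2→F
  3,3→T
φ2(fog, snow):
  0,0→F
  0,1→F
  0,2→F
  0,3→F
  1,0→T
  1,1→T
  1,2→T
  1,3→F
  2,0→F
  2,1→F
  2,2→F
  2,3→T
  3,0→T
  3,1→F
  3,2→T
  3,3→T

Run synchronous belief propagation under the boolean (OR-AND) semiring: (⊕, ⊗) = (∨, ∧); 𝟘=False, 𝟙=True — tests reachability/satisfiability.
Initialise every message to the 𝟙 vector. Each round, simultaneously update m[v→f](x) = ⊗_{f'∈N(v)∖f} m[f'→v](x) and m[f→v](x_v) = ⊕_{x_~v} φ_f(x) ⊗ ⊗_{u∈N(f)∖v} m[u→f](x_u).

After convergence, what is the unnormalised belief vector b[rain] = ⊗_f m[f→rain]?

b[rain] = [T, T, T, F]

init: all messages = 𝟙 over 4 values
r1 m[φ0→rain] = [T, T, T, T]
r1 m[φ0→fog] = [T, T, T, T]
r1 m[φ1→fog] = [T, F, T, T]
r1 m[φ1→wind] = [T, T, T, T]
r1 m[φ2→fog] = [F, T, T, T]
r1 m[φ2→snow] = [T, T, T, T]
r1 m[rain→φ0] = [T, T, T, T]
r1 m[fog→φ0] = [T, T, T, T]
r1 m[fog→φ1] = [T, T, T, T]
r1 m[fog→φ2] = [T, T, T, T]
r1 m[snow→φ2] = [T, T, T, T]
r1 m[wind→φ1] = [T, T, T, T]
r2 m[φ0→rain] = [T, T, T, T]
r2 m[φ0→fog] = [T, T, T, T]
r2 m[φ1→fog] = [T, F, T, T]
r2 m[φ1→wind] = [T, T, T, T]
r2 m[φ2→fog] = [F, T, T, T]
r2 m[φ2→snow] = [T, T, T, T]
r2 m[rain→φ0] = [T, T, T, T]
r2 m[fog→φ0] = [F, F, T, T]
r2 m[fog→φ1] = [F, T, T, T]
r2 m[fog→φ2] = [T, F, T, T]
r2 m[snow→φ2] = [T, T, T, T]
r2 m[wind→φ1] = [T, T, T, T]
r3 m[φ0→rain] = [T, T, T, F]
r3 m[φ0→fog] = [T, T, T, T]
r3 m[φ1→fog] = [T, F, T, T]
r3 m[φ1→wind] = [T, T, T, T]
r3 m[φ2→fog] = [F, T, T, T]
r3 m[φ2→snow] = [T, F, T, T]
r3 m[rain→φ0] = [T, T, T, T]
r3 m[fog→φ0] = [F, F, T, T]
r3 m[fog→φ1] = [F, T, T, T]
r3 m[fog→φ2] = [T, F, T, T]
r3 m[snow→φ2] = [T, T, T, T]
r3 m[wind→φ1] = [T, T, T, T]
r4 m[φ0→rain] = [T, T, T, F]
r4 m[φ0→fog] = [T, T, T, T]
r4 m[φ1→fog] = [T, F, T, T]
r4 m[φ1→wind] = [T, T, T, T]
r4 m[φ2→fog] = [F, T, T, T]
r4 m[φ2→snow] = [T, F, T, T]
r4 m[rain→φ0] = [T, T, T, T]
r4 m[fog→φ0] = [F, F, T, T]
r4 m[fog→φ1] = [F, T, T, T]
r4 m[fog→φ2] = [T, F, T, T]
r4 m[snow→φ2] = [T, T, T, T]
r4 m[wind→φ1] = [T, T, T, T]
fixed point reached at round 4
b[rain] = ⊗ incoming = [T, T, T, F]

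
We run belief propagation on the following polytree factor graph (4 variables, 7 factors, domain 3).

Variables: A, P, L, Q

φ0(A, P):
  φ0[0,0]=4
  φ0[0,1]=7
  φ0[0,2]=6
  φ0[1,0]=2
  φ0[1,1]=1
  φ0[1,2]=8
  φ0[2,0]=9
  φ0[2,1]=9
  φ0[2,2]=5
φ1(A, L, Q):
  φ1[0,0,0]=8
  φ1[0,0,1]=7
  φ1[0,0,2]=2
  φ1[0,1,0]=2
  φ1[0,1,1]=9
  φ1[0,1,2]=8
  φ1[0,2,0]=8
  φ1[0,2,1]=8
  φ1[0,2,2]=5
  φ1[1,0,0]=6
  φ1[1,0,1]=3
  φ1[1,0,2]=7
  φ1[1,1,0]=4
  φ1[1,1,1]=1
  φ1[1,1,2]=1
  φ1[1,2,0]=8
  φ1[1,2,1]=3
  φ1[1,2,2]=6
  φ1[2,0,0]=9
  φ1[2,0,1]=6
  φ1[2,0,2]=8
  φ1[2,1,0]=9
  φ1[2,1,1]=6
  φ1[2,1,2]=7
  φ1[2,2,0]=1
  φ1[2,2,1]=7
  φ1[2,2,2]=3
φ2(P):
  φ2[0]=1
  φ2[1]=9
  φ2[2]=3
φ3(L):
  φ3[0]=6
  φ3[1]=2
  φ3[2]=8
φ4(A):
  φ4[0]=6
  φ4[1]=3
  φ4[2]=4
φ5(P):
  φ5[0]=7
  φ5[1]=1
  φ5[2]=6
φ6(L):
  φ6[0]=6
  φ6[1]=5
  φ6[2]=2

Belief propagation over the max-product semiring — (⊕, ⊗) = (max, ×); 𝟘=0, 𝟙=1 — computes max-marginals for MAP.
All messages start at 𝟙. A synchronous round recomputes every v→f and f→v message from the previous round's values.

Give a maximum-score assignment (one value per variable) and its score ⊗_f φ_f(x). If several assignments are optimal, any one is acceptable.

assignment: (A=0, P=2, L=0, Q=0); score = 186624

init: all messages = 𝟙 over 3 values
r1 m[φ0→A] = [7, 8, 9]
r1 m[φ0→P] = [9, 9, 8]
r1 m[φ1→A] = [9, 8, 9]
r1 m[φ1→L] = [9, 9, 8]
r1 m[φ1→Q] = [9, 9, 8]
r1 m[φ2→P] = [1, 9, 3]
r1 m[φ3→L] = [6, 2, 8]
r1 m[φ4→A] = [6, 3, 4]
r1 m[φ5→P] = [7, 1, 6]
r1 m[φ6→L] = [6, 5, 2]
r1 m[A→φ0] = [1, 1, 1]
r1 m[A→φ1] = [1, 1, 1]
r1 m[A→φ4] = [1, 1, 1]
r1 m[P→φ0] = [1, 1, 1]
r1 m[P→φ2] = [1, 1, 1]
r1 m[P→φ5] = [1, 1, 1]
r1 m[L→φ1] = [1, 1, 1]
r1 m[L→φ3] = [1, 1, 1]
r1 m[L→φ6] = [1, 1, 1]
r1 m[Q→φ1] = [1, 1, 1]
r2 m[φ0→A] = [7, 8, 9]
r2 m[φ0→P] = [9, 9, 8]
r2 m[φ1→A] = [9, 8, 9]
r2 m[φ1→L] = [9, 9, 8]
r2 m[φ1→Q] = [9, 9, 8]
r2 m[φ2→P] = [1, 9, 3]
r2 m[φ3→L] = [6, 2, 8]
r2 m[φ4→A] = [6, 3, 4]
r2 m[φ5→P] = [7, 1, 6]
r2 m[φ6→L] = [6, 5, 2]
r2 m[A→φ0] = [54, 24, 36]
r2 m[A→φ1] = [42, 24, 36]
r2 m[A→φ4] = [63, 64, 81]
r2 m[P→φ0] = [7, 9, 18]
r2 m[P→φ2] = [63, 9, 48]
r2 m[P→φ5] = [9, 81, 24]
r2 m[L→φ1] = [36, 10, 16]
r2 m[L→φ3] = [54, 45, 16]
r2 m[L→φ6] = [54, 18, 64]
r2 m[Q→φ1] = [1, 1, 1]
r3 m[φ0→A] = [108, 144, 90]
r3 m[φ0→P] = [324, 378, 324]
r3 m[φ1→A] = [288, 252, 324]
r3 m[φ1→L] = [336, 378, 336]
r3 m[φ1→Q] = [12096, 10584, 10368]
r3 m[φ2→P] = [1, 9, 3]
r3 m[φ3→L] = [6, 2, 8]
r3 m[φ4→A] = [6, 3, 4]
r3 m[φ5→P] = [7, 1, 6]
r3 m[φ6→L] = [6, 5, 2]
r3 m[A→φ0] = [54, 24, 36]
r3 m[A→φ1] = [42, 24, 36]
r3 m[A→φ4] = [63, 64, 81]
r3 m[P→φ0] = [7, 9, 18]
r3 m[P→φ2] = [63, 9, 48]
r3 m[P→φ5] = [9, 81, 24]
r3 m[L→φ1] = [36, 10, 16]
r3 m[L→φ3] = [54, 45, 16]
r3 m[L→φ6] = [54, 18, 64]
r3 m[Q→φ1] = [1, 1, 1]
r4 m[φ0→A] = [108, 144, 90]
r4 m[φ0→P] = [324, 378, 324]
r4 m[φ1→A] = [288, 252, 324]
r4 m[φ1→L] = [336, 378, 336]
r4 m[φ1→Q] = [12096, 10584, 10368]
r4 m[φ2→P] = [1, 9, 3]
r4 m[φ3→L] = [6, 2, 8]
r4 m[φ4→A] = [6, 3, 4]
r4 m[φ5→P] = [7, 1, 6]
r4 m[φ6→L] = [6, 5, 2]
r4 m[A→φ0] = [1728, 756, 1296]
r4 m[A→φ1] = [648, 432, 360]
r4 m[A→φ4] = [31104, 36288, 29160]
r4 m[P→φ0] = [7, 9, 18]
r4 m[P→φ2] = [2268, 378, 1944]
r4 m[P→φ5] = [324, 3402, 972]
r4 m[L→φ1] = [36, 10, 16]
r4 m[L→φ3] = [2016, 1890, 672]
r4 m[L→φ6] = [2016, 756, 2688]
r4 m[Q→φ1] = [1, 1, 1]
r5 m[φ0→A] = [108, 144, 90]
r5 m[φ0→P] = [11664, 12096, 10368]
r5 m[φ1→A] = [288, 252, 324]
r5 m[φ1→L] = [5184, 5832, 5184]
r5 m[φ1→Q] = [186624, 163296, 108864]
r5 m[φ2→P] = [1, 9, 3]
r5 m[φ3→L] = [6, 2, 8]
r5 m[φ4→A] = [6, 3, 4]
r5 m[φ5→P] = [7, 1, 6]
r5 m[φ6→L] = [6, 5, 2]
r5 m[A→φ0] = [1728, 756, 1296]
r5 m[A→φ1] = [648, 432, 360]
r5 m[A→φ4] = [31104, 36288, 29160]
r5 m[P→φ0] = [7, 9, 18]
r5 m[P→φ2] = [2268, 378, 1944]
r5 m[P→φ5] = [324, 3402, 972]
r5 m[L→φ1] = [36, 10, 16]
r5 m[L→φ3] = [2016, 1890, 672]
r5 m[L→φ6] = [2016, 756, 2688]
r5 m[Q→φ1] = [1, 1, 1]
r6 m[φ0→A] = [108, 144, 90]
r6 m[φ0→P] = [11664, 12096, 10368]
r6 m[φ1→A] = [288, 252, 324]
r6 m[φ1→L] = [5184, 5832, 5184]
r6 m[φ1→Q] = [186624, 163296, 108864]
r6 m[φ2→P] = [1, 9, 3]
r6 m[φ3→L] = [6, 2, 8]
r6 m[φ4→A] = [6, 3, 4]
r6 m[φ5→P] = [7, 1, 6]
r6 m[φ6→L] = [6, 5, 2]
r6 m[A→φ0] = [1728, 756, 1296]
r6 m[A→φ1] = [648, 432, 360]
r6 m[A→φ4] = [31104, 36288, 29160]
r6 m[P→φ0] = [7, 9, 18]
r6 m[P→φ2] = [81648, 12096, 62208]
r6 m[P→φ5] = [11664, 108864, 31104]
r6 m[L→φ1] = [36, 10, 16]
r6 m[L→φ3] = [31104, 29160, 10368]
r6 m[L→φ6] = [31104, 11664, 41472]
r6 m[Q→φ1] = [1, 1, 1]
r7 m[φ0→A] = [108, 144, 90]
r7 m[φ0→P] = [11664, 12096, 10368]
r7 m[φ1→A] = [288, 252, 324]
r7 m[φ1→L] = [5184, 5832, 5184]
r7 m[φ1→Q] = [186624, 163296, 108864]
r7 m[φ2→P] = [1, 9, 3]
r7 m[φ3→L] = [6, 2, 8]
r7 m[φ4→A] = [6, 3, 4]
r7 m[φ5→P] = [7, 1, 6]
r7 m[φ6→L] = [6, 5, 2]
r7 m[A→φ0] = [1728, 756, 1296]
r7 m[A→φ1] = [648, 432, 360]
r7 m[A→φ4] = [31104, 36288, 29160]
r7 m[P→φ0] = [7, 9, 18]
r7 m[P→φ2] = [81648, 12096, 62208]
r7 m[P→φ5] = [11664, 108864, 31104]
r7 m[L→φ1] = [36, 10, 16]
r7 m[L→φ3] = [31104, 29160, 10368]
r7 m[L→φ6] = [31104, 11664, 41472]
r7 m[Q→φ1] = [1, 1, 1]
fixed point reached at round 7
traceback from A: (A=0, P=2, L=0, Q=0), score=186624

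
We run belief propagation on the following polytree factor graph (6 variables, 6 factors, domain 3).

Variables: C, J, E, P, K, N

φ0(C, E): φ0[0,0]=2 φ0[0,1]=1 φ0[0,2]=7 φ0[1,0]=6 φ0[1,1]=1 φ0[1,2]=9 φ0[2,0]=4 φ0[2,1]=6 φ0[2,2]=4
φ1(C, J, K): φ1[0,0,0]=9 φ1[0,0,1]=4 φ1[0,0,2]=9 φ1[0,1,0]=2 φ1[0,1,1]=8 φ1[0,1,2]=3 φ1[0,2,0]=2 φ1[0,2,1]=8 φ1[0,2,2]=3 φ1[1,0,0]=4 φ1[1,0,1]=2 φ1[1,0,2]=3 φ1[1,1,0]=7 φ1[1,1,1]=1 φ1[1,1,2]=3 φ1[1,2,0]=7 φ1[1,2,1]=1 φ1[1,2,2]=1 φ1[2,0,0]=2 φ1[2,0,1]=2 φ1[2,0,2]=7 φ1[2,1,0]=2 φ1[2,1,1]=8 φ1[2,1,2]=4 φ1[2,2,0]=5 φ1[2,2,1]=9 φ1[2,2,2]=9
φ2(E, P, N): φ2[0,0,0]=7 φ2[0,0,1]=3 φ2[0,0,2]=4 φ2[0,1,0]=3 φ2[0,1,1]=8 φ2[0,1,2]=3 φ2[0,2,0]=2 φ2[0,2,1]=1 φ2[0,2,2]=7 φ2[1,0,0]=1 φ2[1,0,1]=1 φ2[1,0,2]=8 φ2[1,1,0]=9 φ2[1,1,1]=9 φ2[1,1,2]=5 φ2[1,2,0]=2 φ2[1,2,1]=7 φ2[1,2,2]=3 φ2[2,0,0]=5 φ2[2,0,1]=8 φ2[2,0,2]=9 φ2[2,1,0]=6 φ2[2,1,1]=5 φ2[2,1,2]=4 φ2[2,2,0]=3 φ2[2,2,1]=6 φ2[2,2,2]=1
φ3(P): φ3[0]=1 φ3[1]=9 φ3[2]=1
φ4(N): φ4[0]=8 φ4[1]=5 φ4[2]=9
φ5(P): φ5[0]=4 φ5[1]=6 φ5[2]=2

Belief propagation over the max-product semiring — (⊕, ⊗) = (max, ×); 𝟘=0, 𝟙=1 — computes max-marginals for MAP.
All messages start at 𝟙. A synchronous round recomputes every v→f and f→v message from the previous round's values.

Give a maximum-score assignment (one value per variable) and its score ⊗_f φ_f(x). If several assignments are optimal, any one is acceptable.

init: all messages = 𝟙 over 3 values
r1 m[φ0→C] = [7, 9, 6]
r1 m[φ0→E] = [6, 6, 9]
r1 m[φ1→C] = [9, 7, 9]
r1 m[φ1→J] = [9, 8, 9]
r1 m[φ1→K] = [9, 9, 9]
r1 m[φ2→E] = [8, 9, 9]
r1 m[φ2→P] = [9, 9, 7]
r1 m[φ2→N] = [9, 9, 9]
r1 m[φ3→P] = [1, 9, 1]
r1 m[φ4→N] = [8, 5, 9]
r1 m[φ5→P] = [4, 6, 2]
r1 m[C→φ0] = [1, 1, 1]
r1 m[C→φ1] = [1, 1, 1]
r1 m[J→φ1] = [1, 1, 1]
r1 m[E→φ0] = [1, 1, 1]
r1 m[E→φ2] = [1, 1, 1]
r1 m[P→φ2] = [1, 1, 1]
r1 m[P→φ3] = [1, 1, 1]
r1 m[P→φ5] = [1, 1, 1]
r1 m[K→φ1] = [1, 1, 1]
r1 m[N→φ2] = [1, 1, 1]
r1 m[N→φ4] = [1, 1, 1]
r2 m[φ0→C] = [7, 9, 6]
r2 m[φ0→E] = [6, 6, 9]
r2 m[φ1→C] = [9, 7, 9]
r2 m[φ1→J] = [9, 8, 9]
r2 m[φ1→K] = [9, 9, 9]
r2 m[φ2→E] = [8, 9, 9]
r2 m[φ2→P] = [9, 9, 7]
r2 m[φ2→N] = [9, 9, 9]
r2 m[φ3→P] = [1, 9, 1]
r2 m[φ4→N] = [8, 5, 9]
r2 m[φ5→P] = [4, 6, 2]
r2 m[C→φ0] = [9, 7, 9]
r2 m[C→φ1] = [7, 9, 6]
r2 m[J→φ1] = [1, 1, 1]
r2 m[E→φ0] = [8, 9, 9]
r2 m[E→φ2] = [6, 6, 9]
r2 m[P→φ2] = [4, 54, 2]
r2 m[P→φ3] = [36, 54, 14]
r2 m[P→φ5] = [9, 81, 7]
r2 m[K→φ1] = [1, 1, 1]
r2 m[N→φ2] = [8, 5, 9]
r2 m[N→φ4] = [9, 9, 9]
r3 m[φ0→C] = [63, 81, 54]
r3 m[φ0→E] = [42, 54, 63]
r3 m[φ1→C] = [9, 7, 9]
r3 m[φ1→J] = [63, 63, 63]
r3 m[φ1→K] = [63, 56, 63]
r3 m[φ2→E] = [2160, 3888, 2592]
r3 m[φ2→P] = [729, 432, 378]
r3 m[φ2→N] = [2916, 2916, 1944]
r3 m[φ3→P] = [1, 9, 1]
r3 m[φ4→N] = [8, 5, 9]
r3 m[φ5→P] = [4, 6, 2]
r3 m[C→φ0] = [9, 7, 9]
r3 m[C→φ1] = [7, 9, 6]
r3 m[J→φ1] = [1, 1, 1]
r3 m[E→φ0] = [8, 9, 9]
r3 m[E→φ2] = [6, 6, 9]
r3 m[P→φ2] = [4, 54, 2]
r3 m[P→φ3] = [36, 54, 14]
r3 m[P→φ5] = [9, 81, 7]
r3 m[K→φ1] = [1, 1, 1]
r3 m[N→φ2] = [8, 5, 9]
r3 m[N→φ4] = [9, 9, 9]
r4 m[φ0→C] = [63, 81, 54]
r4 m[φ0→E] = [42, 54, 63]
r4 m[φ1→C] = [9, 7, 9]
r4 m[φ1→J] = [63, 63, 63]
r4 m[φ1→K] = [63, 56, 63]
r4 m[φ2→E] = [2160, 3888, 2592]
r4 m[φ2→P] = [729, 432, 378]
r4 m[φ2→N] = [2916, 2916, 1944]
r4 m[φ3→P] = [1, 9, 1]
r4 m[φ4→N] = [8, 5, 9]
r4 m[φ5→P] = [4, 6, 2]
r4 m[C→φ0] = [9, 7, 9]
r4 m[C→φ1] = [63, 81, 54]
r4 m[J→φ1] = [1, 1, 1]
r4 m[E→φ0] = [2160, 3888, 2592]
r4 m[E→φ2] = [42, 54, 63]
r4 m[P→φ2] = [4, 54, 2]
r4 m[P→φ3] = [2916, 2592, 756]
r4 m[P→φ5] = [729, 3888, 378]
r4 m[K→φ1] = [1, 1, 1]
r4 m[N→φ2] = [8, 5, 9]
r4 m[N→φ4] = [2916, 2916, 1944]
r5 m[φ0→C] = [18144, 23328, 23328]
r5 m[φ0→E] = [42, 54, 63]
r5 m[φ1→C] = [9, 7, 9]
r5 m[φ1→J] = [567, 567, 567]
r5 m[φ1→K] = [567, 504, 567]
r5 m[φ2→E] = [2160, 3888, 2592]
r5 m[φ2→P] = [5103, 3888, 2646]
r5 m[φ2→N] = [26244, 26244, 14580]
r5 m[φ3→P] = [1, 9, 1]
r5 m[φ4→N] = [8, 5, 9]
r5 m[φ5→P] = [4, 6, 2]
r5 m[C→φ0] = [9, 7, 9]
r5 m[C→φ1] = [63, 81, 54]
r5 m[J→φ1] = [1, 1, 1]
r5 m[E→φ0] = [2160, 3888, 2592]
r5 m[E→φ2] = [42, 54, 63]
r5 m[P→φ2] = [4, 54, 2]
r5 m[P→φ3] = [2916, 2592, 756]
r5 m[P→φ5] = [729, 3888, 378]
r5 m[K→φ1] = [1, 1, 1]
r5 m[N→φ2] = [8, 5, 9]
r5 m[N→φ4] = [2916, 2916, 1944]
r6 m[φ0→C] = [18144, 23328, 23328]
r6 m[φ0→E] = [42, 54, 63]
r6 m[φ1→C] = [9, 7, 9]
r6 m[φ1→J] = [567, 567, 567]
r6 m[φ1→K] = [567, 504, 567]
r6 m[φ2→E] = [2160, 3888, 2592]
r6 m[φ2→P] = [5103, 3888, 2646]
r6 m[φ2→N] = [26244, 26244, 14580]
r6 m[φ3→P] = [1, 9, 1]
r6 m[φ4→N] = [8, 5, 9]
r6 m[φ5→P] = [4, 6, 2]
r6 m[C→φ0] = [9, 7, 9]
r6 m[C→φ1] = [18144, 23328, 23328]
r6 m[J→φ1] = [1, 1, 1]
r6 m[E→φ0] = [2160, 3888, 2592]
r6 m[E→φ2] = [42, 54, 63]
r6 m[P→φ2] = [4, 54, 2]
r6 m[P→φ3] = [20412, 23328, 5292]
r6 m[P→φ5] = [5103, 34992, 2646]
r6 m[K→φ1] = [1, 1, 1]
r6 m[N→φ2] = [8, 5, 9]
r6 m[N→φ4] = [26244, 26244, 14580]
r7 m[φ0→C] = [18144, 23328, 23328]
r7 m[φ0→E] = [42, 54, 63]
r7 m[φ1→C] = [9, 7, 9]
r7 m[φ1→J] = [163296, 186624, 209952]
r7 m[φ1→K] = [163296, 209952, 209952]
r7 m[φ2→E] = [2160, 3888, 2592]
r7 m[φ2→P] = [5103, 3888, 2646]
r7 m[φ2→N] = [26244, 26244, 14580]
r7 m[φ3→P] = [1, 9, 1]
r7 m[φ4→N] = [8, 5, 9]
r7 m[φ5→P] = [4, 6, 2]
r7 m[C→φ0] = [9, 7, 9]
r7 m[C→φ1] = [18144, 23328, 23328]
r7 m[J→φ1] = [1, 1, 1]
r7 m[E→φ0] = [2160, 3888, 2592]
r7 m[E→φ2] = [42, 54, 63]
r7 m[P→φ2] = [4, 54, 2]
r7 m[P→φ3] = [20412, 23328, 5292]
r7 m[P→φ5] = [5103, 34992, 2646]
r7 m[K→φ1] = [1, 1, 1]
r7 m[N→φ2] = [8, 5, 9]
r7 m[N→φ4] = [26244, 26244, 14580]
r8 m[φ0→C] = [18144, 23328, 23328]
r8 m[φ0→E] = [42, 54, 63]
r8 m[φ1→C] = [9, 7, 9]
r8 m[φ1→J] = [163296, 186624, 209952]
r8 m[φ1→K] = [163296, 209952, 209952]
r8 m[φ2→E] = [2160, 3888, 2592]
r8 m[φ2→P] = [5103, 3888, 2646]
r8 m[φ2→N] = [26244, 26244, 14580]
r8 m[φ3→P] = [1, 9, 1]
r8 m[φ4→N] = [8, 5, 9]
r8 m[φ5→P] = [4, 6, 2]
r8 m[C→φ0] = [9, 7, 9]
r8 m[C→φ1] = [18144, 23328, 23328]
r8 m[J→φ1] = [1, 1, 1]
r8 m[E→φ0] = [2160, 3888, 2592]
r8 m[E→φ2] = [42, 54, 63]
r8 m[P→φ2] = [4, 54, 2]
r8 m[P→φ3] = [20412, 23328, 5292]
r8 m[P→φ5] = [5103, 34992, 2646]
r8 m[K→φ1] = [1, 1, 1]
r8 m[N→φ2] = [8, 5, 9]
r8 m[N→φ4] = [26244, 26244, 14580]
fixed point reached at round 8
traceback from C: (C=2, J=2, E=1, P=1, K=1, N=0), score=209952

assignment: (C=2, J=2, E=1, P=1, K=1, N=0); score = 209952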